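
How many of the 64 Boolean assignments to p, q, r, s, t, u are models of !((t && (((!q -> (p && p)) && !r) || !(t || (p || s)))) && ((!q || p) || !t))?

56

Initial set: {!((t && (((!q -> (p && p)) && !r) || !(t || (p || s)))) && ((!q || p) || !t))}.
!((t && (((!q -> (p && p)) && !r) || !(t || (p || s)))) && ((!q || p) || !t)): β-rule — branch into !(t && (((!q -> (p && p)) && !r) || !(t || (p || s))))  //  !((!q || p) || !t).
  branch 1 (add !(t && (((!q -> (p && p)) && !r) || !(t || (p || s))))):
    !(t && (((!q -> (p && p)) && !r) || !(t || (p || s)))): β-rule — branch into !t  //  !(((!q -> (p && p)) && !r) || !(t || (p || s))).
      branch 1.1 (add !t):
        ○ open, literals {t=0}.
      branch 1.2 (add !(((!q -> (p && p)) && !r) || !(t || (p || s)))):
        !(((!q -> (p && p)) && !r) || !(t || (p || s))): α-rule — add !((!q -> (p && p)) && !r), !!(t || (p || s)).
        !((!q -> (p && p)) && !r): β-rule — branch into !(!q -> (p && p))  //  !!r.
          branch 1.2.1 (add !(!q -> (p && p))):
            !(!q -> (p && p)): α-rule — add !q, !(p && p).
            !!(t || (p || s)): β-rule — branch into t  //  (p || s).
              branch 1.2.1.1 (add t):
                !(p && p): β-rule — branch into !p  //  !p.
                  branch 1.2.1.1.1 (add !p):
                    ○ open, literals {p=0, q=0, t=1}.
                  branch 1.2.1.1.2 (add !p):
                    ○ open, literals {p=0, q=0, t=1}.
              branch 1.2.1.2 (add (p || s)):
                !(p && p): β-rule — branch into !p  //  !p.
                  branch 1.2.1.2.1 (add !p):
                    (p || s): β-rule — branch into p  //  s.
                      branch 1.2.1.2.1.1 (add p):
                        × closes — contains both p and !p.
                      branch 1.2.1.2.1.2 (add s):
                        ○ open, literals {p=0, q=0, s=1}.
                  branch 1.2.1.2.2 (add !p):
                    (p || s): β-rule — branch into p  //  s.
                      branch 1.2.1.2.2.1 (add p):
                        × closes — contains both p and !p.
                      branch 1.2.1.2.2.2 (add s):
                        ○ open, literals {p=0, q=0, s=1}.
          branch 1.2.2 (add !!r):
            !!(t || (p || s)): β-rule — branch into t  //  (p || s).
              branch 1.2.2.1 (add t):
                ○ open, literals {r=1, t=1}.
              branch 1.2.2.2 (add (p || s)):
                (p || s): β-rule — branch into p  //  s.
                  branch 1.2.2.2.1 (add p):
                    ○ open, literals {p=1, r=1}.
                  branch 1.2.2.2.2 (add s):
                    ○ open, literals {r=1, s=1}.
  branch 2 (add !((!q || p) || !t)):
    !((!q || p) || !t): α-rule — add !(!q || p), !!t.
    !(!q || p): α-rule — add !!q, !p.
    ○ open, literals {p=0, q=1, t=1}.
2 branches closed, 9 open.
Each open branch fixes some atoms; the unmentioned ones are free. Counting distinct full assignments: branch {t=0} (p, q, r, s, u) contributes 32 new; branch {p=0, q=0, t=1} (r, s, u) contributes 8 new; branch {p=0, q=0, t=1} (r, s, u) contributes 0 new; branch {p=0, q=0, s=1} (r, t, u) contributes 0 new; branch {p=0, q=0, s=1} (r, t, u) contributes 0 new; branch {r=1, t=1} (p, q, s, u) contributes 12 new; branch {p=1, r=1} (q, s, t, u) contributes 0 new; branch {r=1, s=1} (p, q, t, u) contributes 0 new; branch {p=0, q=1, t=1} (r, s, u) contributes 4 new. Total: 56.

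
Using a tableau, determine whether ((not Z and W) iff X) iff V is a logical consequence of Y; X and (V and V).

No

Initial set: {Y; (X and (V and V)); not (((not Z and W) iff X) iff V)}.
(X and (V and V)): α-rule — add X, (V and V).
(V and V): α-rule — add V, V.
not (((not Z and W) iff X) iff V): β-rule — branch into ((not Z and W) iff X), not V  //  not ((not Z and W) iff X), V.
  branch 1 (add ((not Z and W) iff X), not V):
    × closes — contains both V and not V.
  branch 2 (add not ((not Z and W) iff X), V):
    not ((not Z and W) iff X): β-rule — branch into (not Z and W), not X  //  not (not Z and W), X.
      branch 2.1 (add (not Z and W), not X):
        × closes — contains both X and not X.
      branch 2.2 (add not (not Z and W), X):
        not (not Z and W): β-rule — branch into not not Z  //  not W.
          branch 2.2.1 (add not not Z):
            ○ open, literals {V=T, X=T, Y=T, Z=T}.
          branch 2.2.2 (add not W):
            ○ open, literals {V=T, W=F, X=T, Y=T}.
2 branches closed, 2 open.
An open branch gives a countermodel: V=T, X=T, Y=T, Z=T (unmentioned atoms arbitrary); the premises hold there but the conclusion fails.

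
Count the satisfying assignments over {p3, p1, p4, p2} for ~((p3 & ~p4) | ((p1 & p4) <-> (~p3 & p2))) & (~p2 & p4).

2

Initial set: {(~((p3 & ~p4) | ((p1 & p4) <-> (~p3 & p2))) & (~p2 & p4))}.
(~((p3 & ~p4) | ((p1 & p4) <-> (~p3 & p2))) & (~p2 & p4)): α-rule — add ~((p3 & ~p4) | ((p1 & p4) <-> (~p3 & p2))), (~p2 & p4).
~((p3 & ~p4) | ((p1 & p4) <-> (~p3 & p2))): α-rule — add ~(p3 & ~p4), ~((p1 & p4) <-> (~p3 & p2)).
(~p2 & p4): α-rule — add ~p2, p4.
~(p3 & ~p4): β-rule — branch into ~p3  //  ~~p4.
  branch 1 (add ~p3):
    ~((p1 & p4) <-> (~p3 & p2)): β-rule — branch into (p1 & p4), ~(~p3 & p2)  //  ~(p1 & p4), (~p3 & p2).
      branch 1.1 (add (p1 & p4), ~(~p3 & p2)):
        (p1 & p4): α-rule — add p1, p4.
        ~(~p3 & p2): β-rule — branch into ~~p3  //  ~p2.
          branch 1.1.1 (add ~~p3):
            × closes — contains both p3 and ~p3.
          branch 1.1.2 (add ~p2):
            ○ open, literals {p1=true, p2=false, p3=false, p4=true}.
      branch 1.2 (add ~(p1 & p4), (~p3 & p2)):
        (~p3 & p2): α-rule — add ~p3, p2.
        × closes — contains both p2 and ~p2.
  branch 2 (add ~~p4):
    ~((p1 & p4) <-> (~p3 & p2)): β-rule — branch into (p1 & p4), ~(~p3 & p2)  //  ~(p1 & p4), (~p3 & p2).
      branch 2.1 (add (p1 & p4), ~(~p3 & p2)):
        (p1 & p4): α-rule — add p1, p4.
        ~(~p3 & p2): β-rule — branch into ~~p3  //  ~p2.
          branch 2.1.1 (add ~~p3):
            ○ open, literals {p1=true, p2=false, p3=true, p4=true}.
          branch 2.1.2 (add ~p2):
            ○ open, literals {p1=true, p2=false, p4=true}.
      branch 2.2 (add ~(p1 & p4), (~p3 & p2)):
        (~p3 & p2): α-rule — add ~p3, p2.
        × closes — contains both p2 and ~p2.
3 branches closed, 3 open.
Each open branch fixes some atoms; the unmentioned ones are free. Counting distinct full assignments: branch {p1=true, p2=false, p3=false, p4=true} (none free) contributes 1 new; branch {p1=true, p2=false, p3=true, p4=true} (none free) contributes 1 new; branch {p1=true, p2=false, p4=true} (p3) contributes 0 new. Total: 2.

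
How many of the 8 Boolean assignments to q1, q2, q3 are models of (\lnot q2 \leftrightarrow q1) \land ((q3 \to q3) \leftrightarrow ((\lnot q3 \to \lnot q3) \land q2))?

2

Initial set: {T ((\lnot q2 \leftrightarrow q1) \land ((q3 \to q3) \leftrightarrow ((\lnot q3 \to \lnot q3) \land q2)))}.
T ((\lnot q2 \leftrightarrow q1) \land ((q3 \to q3) \leftrightarrow ((\lnot q3 \to \lnot q3) \land q2))): α-rule — add T (\lnot q2 \leftrightarrow q1), T ((q3 \to q3) \leftrightarrow ((\lnot q3 \to \lnot q3) \land q2)).
T (\lnot q2 \leftrightarrow q1): β-rule — branch into T \lnot q2, T q1  //  F \lnot q2, F q1.
  branch 1 (add T \lnot q2, T q1):
    T ((q3 \to q3) \leftrightarrow ((\lnot q3 \to \lnot q3) \land q2)): β-rule — branch into T (q3 \to q3), T ((\lnot q3 \to \lnot q3) \land q2)  //  F (q3 \to q3), F ((\lnot q3 \to \lnot q3) \land q2).
      branch 1.1 (add T (q3 \to q3), T ((\lnot q3 \to \lnot q3) \land q2)):
        T ((\lnot q3 \to \lnot q3) \land q2): α-rule — add T (\lnot q3 \to \lnot q3), T q2.
        × closes — contains both q2 and \lnot q2.
      branch 1.2 (add F (q3 \to q3), F ((\lnot q3 \to \lnot q3) \land q2)):
        F (q3 \to q3): α-rule — add T q3, F q3.
        × closes — contains both q3 and \lnot q3.
  branch 2 (add F \lnot q2, F q1):
    T ((q3 \to q3) \leftrightarrow ((\lnot q3 \to \lnot q3) \land q2)): β-rule — branch into T (q3 \to q3), T ((\lnot q3 \to \lnot q3) \land q2)  //  F (q3 \to q3), F ((\lnot q3 \to \lnot q3) \land q2).
      branch 2.1 (add T (q3 \to q3), T ((\lnot q3 \to \lnot q3) \land q2)):
        T ((\lnot q3 \to \lnot q3) \land q2): α-rule — add T (\lnot q3 \to \lnot q3), T q2.
        T (q3 \to q3): β-rule — branch into F q3  //  T q3.
          branch 2.1.1 (add F q3):
            T (\lnot q3 \to \lnot q3): β-rule — branch into F \lnot q3  //  T \lnot q3.
              branch 2.1.1.1 (add F \lnot q3):
                × closes — contains both q3 and \lnot q3.
              branch 2.1.1.2 (add T \lnot q3):
                ○ open, literals {q1=false, q2=true, q3=false}.
          branch 2.1.2 (add T q3):
            T (\lnot q3 \to \lnot q3): β-rule — branch into F \lnot q3  //  T \lnot q3.
              branch 2.1.2.1 (add F \lnot q3):
                ○ open, literals {q1=false, q2=true, q3=true}.
              branch 2.1.2.2 (add T \lnot q3):
                × closes — contains both q3 and \lnot q3.
      branch 2.2 (add F (q3 \to q3), F ((\lnot q3 \to \lnot q3) \land q2)):
        F (q3 \to q3): α-rule — add T q3, F q3.
        × closes — contains both q3 and \lnot q3.
5 branches closed, 2 open.
Each open branch fixes some atoms; the unmentioned ones are free. Counting distinct full assignments: branch {q1=false, q2=true, q3=false} (none free) contributes 1 new; branch {q1=false, q2=true, q3=true} (none free) contributes 1 new. Total: 2.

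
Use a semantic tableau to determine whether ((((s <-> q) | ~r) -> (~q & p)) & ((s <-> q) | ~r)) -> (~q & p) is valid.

Valid

Assume the negation and expand:
Initial set: {F (((((s <-> q) | ~r) -> (~q & p)) & ((s <-> q) | ~r)) -> (~q & p))}.
F (((((s <-> q) | ~r) -> (~q & p)) & ((s <-> q) | ~r)) -> (~q & p)): α-rule — add T ((((s <-> q) | ~r) -> (~q & p)) & ((s <-> q) | ~r)), F (~q & p).
T ((((s <-> q) | ~r) -> (~q & p)) & ((s <-> q) | ~r)): α-rule — add T (((s <-> q) | ~r) -> (~q & p)), T ((s <-> q) | ~r).
F (~q & p): β-rule — branch into F ~q  //  F p.
  branch 1 (add F ~q):
    T (((s <-> q) | ~r) -> (~q & p)): β-rule — branch into F ((s <-> q) | ~r)  //  T (~q & p).
      branch 1.1 (add F ((s <-> q) | ~r)):
        F ((s <-> q) | ~r): α-rule — add F (s <-> q), F ~r.
        T ((s <-> q) | ~r): β-rule — branch into T (s <-> q)  //  T ~r.
          branch 1.1.1 (add T (s <-> q)):
            F (s <-> q): β-rule — branch into T s, F q  //  F s, T q.
              branch 1.1.1.1 (add T s, F q):
                × closes — contains both q and ~q.
              branch 1.1.1.2 (add F s, T q):
                T (s <-> q): β-rule — branch into T s, T q  //  F s, F q.
                  branch 1.1.1.2.1 (add T s, T q):
                    × closes — contains both s and ~s.
                  branch 1.1.1.2.2 (add F s, F q):
                    × closes — contains both q and ~q.
          branch 1.1.2 (add T ~r):
            × closes — contains both r and ~r.
      branch 1.2 (add T (~q & p)):
        T (~q & p): α-rule — add T ~q, T p.
        × closes — contains both q and ~q.
  branch 2 (add F p):
    T (((s <-> q) | ~r) -> (~q & p)): β-rule — branch into F ((s <-> q) | ~r)  //  T (~q & p).
      branch 2.1 (add F ((s <-> q) | ~r)):
        F ((s <-> q) | ~r): α-rule — add F (s <-> q), F ~r.
        T ((s <-> q) | ~r): β-rule — branch into T (s <-> q)  //  T ~r.
          branch 2.1.1 (add T (s <-> q)):
            F (s <-> q): β-rule — branch into T s, F q  //  F s, T q.
              branch 2.1.1.1 (add T s, F q):
                T (s <-> q): β-rule — branch into T s, T q  //  F s, F q.
                  branch 2.1.1.1.1 (add T s, T q):
                    × closes — contains both q and ~q.
                  branch 2.1.1.1.2 (add F s, F q):
                    × closes — contains both s and ~s.
              branch 2.1.1.2 (add F s, T q):
                T (s <-> q): β-rule — branch into T s, T q  //  F s, F q.
                  branch 2.1.1.2.1 (add T s, T q):
                    × closes — contains both s and ~s.
                  branch 2.1.1.2.2 (add F s, F q):
                    × closes — contains both q and ~q.
          branch 2.1.2 (add T ~r):
            × closes — contains both r and ~r.
      branch 2.2 (add T (~q & p)):
        T (~q & p): α-rule — add T ~q, T p.
        × closes — contains both p and ~p.
All 11 branches close.
Every branch closed, so the negation is unsatisfiable and the formula is valid.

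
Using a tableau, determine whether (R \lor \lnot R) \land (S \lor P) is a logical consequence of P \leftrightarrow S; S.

Yes

Initial set: {(P \leftrightarrow S); S; \lnot ((R \lor \lnot R) \land (S \lor P))}.
(P \leftrightarrow S): β-rule — branch into P, S  //  \lnot P, \lnot S.
  branch 1 (add P, S):
    \lnot ((R \lor \lnot R) \land (S \lor P)): β-rule — branch into \lnot (R \lor \lnot R)  //  \lnot (S \lor P).
      branch 1.1 (add \lnot (R \lor \lnot R)):
        \lnot (R \lor \lnot R): α-rule — add \lnot R, \lnot \lnot R.
        × closes — contains both R and \lnot R.
      branch 1.2 (add \lnot (S \lor P)):
        \lnot (S \lor P): α-rule — add \lnot S, \lnot P.
        × closes — contains both S and \lnot S.
  branch 2 (add \lnot P, \lnot S):
    × closes — contains both S and \lnot S.
All 3 branches close.
Every branch closed, so the premises entail the conclusion.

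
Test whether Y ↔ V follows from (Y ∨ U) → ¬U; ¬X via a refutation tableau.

Initial set: {T ((Y ∨ U) → ¬U); T ¬X; F (Y ↔ V)}.
T ((Y ∨ U) → ¬U): β-rule — branch into F (Y ∨ U)  //  T ¬U.
  branch 1 (add F (Y ∨ U)):
    F (Y ∨ U): α-rule — add F Y, F U.
    F (Y ↔ V): β-rule — branch into T Y, F V  //  F Y, T V.
      branch 1.1 (add T Y, F V):
        × closes — contains both Y and ¬Y.
      branch 1.2 (add F Y, T V):
        ○ open, literals {U=F, V=T, X=F, Y=F}.
  branch 2 (add T ¬U):
    F (Y ↔ V): β-rule — branch into T Y, F V  //  F Y, T V.
      branch 2.1 (add T Y, F V):
        ○ open, literals {U=F, V=F, X=F, Y=T}.
      branch 2.2 (add F Y, T V):
        ○ open, literals {U=F, V=T, X=F, Y=F}.
1 branch closed, 3 open.
An open branch gives a countermodel: U=F, V=T, X=F, Y=F (unmentioned atoms arbitrary); the premises hold there but the conclusion fails.

No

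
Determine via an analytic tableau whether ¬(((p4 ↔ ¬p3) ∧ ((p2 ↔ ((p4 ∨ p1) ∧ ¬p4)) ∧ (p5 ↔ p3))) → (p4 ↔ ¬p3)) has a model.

Initial set: {¬(((p4 ↔ ¬p3) ∧ ((p2 ↔ ((p4 ∨ p1) ∧ ¬p4)) ∧ (p5 ↔ p3))) → (p4 ↔ ¬p3))}.
¬(((p4 ↔ ¬p3) ∧ ((p2 ↔ ((p4 ∨ p1) ∧ ¬p4)) ∧ (p5 ↔ p3))) → (p4 ↔ ¬p3)): α-rule — add ((p4 ↔ ¬p3) ∧ ((p2 ↔ ((p4 ∨ p1) ∧ ¬p4)) ∧ (p5 ↔ p3))), ¬(p4 ↔ ¬p3).
((p4 ↔ ¬p3) ∧ ((p2 ↔ ((p4 ∨ p1) ∧ ¬p4)) ∧ (p5 ↔ p3))): α-rule — add (p4 ↔ ¬p3), ((p2 ↔ ((p4 ∨ p1) ∧ ¬p4)) ∧ (p5 ↔ p3)).
((p2 ↔ ((p4 ∨ p1) ∧ ¬p4)) ∧ (p5 ↔ p3)): α-rule — add (p2 ↔ ((p4 ∨ p1) ∧ ¬p4)), (p5 ↔ p3).
¬(p4 ↔ ¬p3): β-rule — branch into p4, ¬¬p3  //  ¬p4, ¬p3.
  branch 1 (add p4, ¬¬p3):
    (p4 ↔ ¬p3): β-rule — branch into p4, ¬p3  //  ¬p4, ¬¬p3.
      branch 1.1 (add p4, ¬p3):
        × closes — contains both p3 and ¬p3.
      branch 1.2 (add ¬p4, ¬¬p3):
        × closes — contains both p4 and ¬p4.
  branch 2 (add ¬p4, ¬p3):
    (p4 ↔ ¬p3): β-rule — branch into p4, ¬p3  //  ¬p4, ¬¬p3.
      branch 2.1 (add p4, ¬p3):
        × closes — contains both p4 and ¬p4.
      branch 2.2 (add ¬p4, ¬¬p3):
        × closes — contains both p3 and ¬p3.
All 4 branches close.
Every branch closed; the formula is unsatisfiable.

Unsatisfiable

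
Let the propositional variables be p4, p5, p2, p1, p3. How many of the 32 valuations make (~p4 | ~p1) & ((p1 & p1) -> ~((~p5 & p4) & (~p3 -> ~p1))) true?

Initial set: {((~p4 | ~p1) & ((p1 & p1) -> ~((~p5 & p4) & (~p3 -> ~p1))))}.
((~p4 | ~p1) & ((p1 & p1) -> ~((~p5 & p4) & (~p3 -> ~p1)))): α-rule — add (~p4 | ~p1), ((p1 & p1) -> ~((~p5 & p4) & (~p3 -> ~p1))).
(~p4 | ~p1): β-rule — branch into ~p4  //  ~p1.
  branch 1 (add ~p4):
    ((p1 & p1) -> ~((~p5 & p4) & (~p3 -> ~p1))): β-rule — branch into ~(p1 & p1)  //  ~((~p5 & p4) & (~p3 -> ~p1)).
      branch 1.1 (add ~(p1 & p1)):
        ~(p1 & p1): β-rule — branch into ~p1  //  ~p1.
          branch 1.1.1 (add ~p1):
            ○ open, literals {p1=F, p4=F}.
          branch 1.1.2 (add ~p1):
            ○ open, literals {p1=F, p4=F}.
      branch 1.2 (add ~((~p5 & p4) & (~p3 -> ~p1))):
        ~((~p5 & p4) & (~p3 -> ~p1)): β-rule — branch into ~(~p5 & p4)  //  ~(~p3 -> ~p1).
          branch 1.2.1 (add ~(~p5 & p4)):
            ~(~p5 & p4): β-rule — branch into ~~p5  //  ~p4.
              branch 1.2.1.1 (add ~~p5):
                ○ open, literals {p4=F, p5=T}.
              branch 1.2.1.2 (add ~p4):
                ○ open, literals {p4=F}.
          branch 1.2.2 (add ~(~p3 -> ~p1)):
            ~(~p3 -> ~p1): α-rule — add ~p3, ~~p1.
            ○ open, literals {p1=T, p3=F, p4=F}.
  branch 2 (add ~p1):
    ((p1 & p1) -> ~((~p5 & p4) & (~p3 -> ~p1))): β-rule — branch into ~(p1 & p1)  //  ~((~p5 & p4) & (~p3 -> ~p1)).
      branch 2.1 (add ~(p1 & p1)):
        ~(p1 & p1): β-rule — branch into ~p1  //  ~p1.
          branch 2.1.1 (add ~p1):
            ○ open, literals {p1=F}.
          branch 2.1.2 (add ~p1):
            ○ open, literals {p1=F}.
      branch 2.2 (add ~((~p5 & p4) & (~p3 -> ~p1))):
        ~((~p5 & p4) & (~p3 -> ~p1)): β-rule — branch into ~(~p5 & p4)  //  ~(~p3 -> ~p1).
          branch 2.2.1 (add ~(~p5 & p4)):
            ~(~p5 & p4): β-rule — branch into ~~p5  //  ~p4.
              branch 2.2.1.1 (add ~~p5):
                ○ open, literals {p1=F, p5=T}.
              branch 2.2.1.2 (add ~p4):
                ○ open, literals {p1=F, p4=F}.
          branch 2.2.2 (add ~(~p3 -> ~p1)):
            ~(~p3 -> ~p1): α-rule — add ~p3, ~~p1.
            × closes — contains both p1 and ~p1.
1 branch closed, 9 open.
Each open branch fixes some atoms; the unmentioned ones are free. Counting distinct full assignments: branch {p1=F, p4=F} (p5, p2, p3) contributes 8 new; branch {p1=F, p4=F} (p5, p2, p3) contributes 0 new; branch {p4=F, p5=T} (p2, p1, p3) contributes 4 new; branch {p4=F} (p5, p2, p1, p3) contributes 4 new; branch {p1=T, p3=F, p4=F} (p5, p2) contributes 0 new; branch {p1=F} (p4, p5, p2, p3) contributes 8 new; branch {p1=F} (p4, p5, p2, p3) contributes 0 new; branch {p1=F, p5=T} (p4, p2, p3) contributes 0 new; branch {p1=F, p4=F} (p5, p2, p3) contributes 0 new. Total: 24.

24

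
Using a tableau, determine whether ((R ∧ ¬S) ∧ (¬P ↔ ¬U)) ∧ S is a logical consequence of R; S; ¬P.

Initial set: {R; S; ¬P; ¬(((R ∧ ¬S) ∧ (¬P ↔ ¬U)) ∧ S)}.
¬(((R ∧ ¬S) ∧ (¬P ↔ ¬U)) ∧ S): β-rule — branch into ¬((R ∧ ¬S) ∧ (¬P ↔ ¬U))  //  ¬S.
  branch 1 (add ¬((R ∧ ¬S) ∧ (¬P ↔ ¬U))):
    ¬((R ∧ ¬S) ∧ (¬P ↔ ¬U)): β-rule — branch into ¬(R ∧ ¬S)  //  ¬(¬P ↔ ¬U).
      branch 1.1 (add ¬(R ∧ ¬S)):
        ¬(R ∧ ¬S): β-rule — branch into ¬R  //  ¬¬S.
          branch 1.1.1 (add ¬R):
            × closes — contains both R and ¬R.
          branch 1.1.2 (add ¬¬S):
            ○ open, literals {P=F, R=T, S=T}.
      branch 1.2 (add ¬(¬P ↔ ¬U)):
        ¬(¬P ↔ ¬U): β-rule — branch into ¬P, ¬¬U  //  ¬¬P, ¬U.
          branch 1.2.1 (add ¬P, ¬¬U):
            ○ open, literals {P=F, R=T, S=T, U=T}.
          branch 1.2.2 (add ¬¬P, ¬U):
            × closes — contains both P and ¬P.
  branch 2 (add ¬S):
    × closes — contains both S and ¬S.
3 branches closed, 2 open.
An open branch gives a countermodel: P=F, R=T, S=T (unmentioned atoms arbitrary); the premises hold there but the conclusion fails.

No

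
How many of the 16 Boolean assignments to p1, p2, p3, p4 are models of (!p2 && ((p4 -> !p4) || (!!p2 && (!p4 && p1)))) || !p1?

Initial set: {((!p2 && ((p4 -> !p4) || (!!p2 && (!p4 && p1)))) || !p1)}.
((!p2 && ((p4 -> !p4) || (!!p2 && (!p4 && p1)))) || !p1): β-rule — branch into (!p2 && ((p4 -> !p4) || (!!p2 && (!p4 && p1))))  //  !p1.
  branch 1 (add (!p2 && ((p4 -> !p4) || (!!p2 && (!p4 && p1))))):
    (!p2 && ((p4 -> !p4) || (!!p2 && (!p4 && p1)))): α-rule — add !p2, ((p4 -> !p4) || (!!p2 && (!p4 && p1))).
    ((p4 -> !p4) || (!!p2 && (!p4 && p1))): β-rule — branch into (p4 -> !p4)  //  (!!p2 && (!p4 && p1)).
      branch 1.1 (add (p4 -> !p4)):
        (p4 -> !p4): β-rule — branch into !p4  //  !p4.
          branch 1.1.1 (add !p4):
            ○ open, literals {p2=F, p4=F}.
          branch 1.1.2 (add !p4):
            ○ open, literals {p2=F, p4=F}.
      branch 1.2 (add (!!p2 && (!p4 && p1))):
        (!!p2 && (!p4 && p1)): α-rule — add !!p2, (!p4 && p1).
        !!p2: drop double negation, giving p2.
        × closes — contains both p2 and !p2.
  branch 2 (add !p1):
    ○ open, literals {p1=F}.
1 branch closed, 3 open.
Each open branch fixes some atoms; the unmentioned ones are free. Counting distinct full assignments: branch {p2=F, p4=F} (p1, p3) contributes 4 new; branch {p2=F, p4=F} (p1, p3) contributes 0 new; branch {p1=F} (p2, p3, p4) contributes 6 new. Total: 10.

10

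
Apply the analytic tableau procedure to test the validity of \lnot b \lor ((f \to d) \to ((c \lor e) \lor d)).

Assume the negation and expand:
Initial set: {F (\lnot b \lor ((f \to d) \to ((c \lor e) \lor d)))}.
F (\lnot b \lor ((f \to d) \to ((c \lor e) \lor d))): α-rule — add F \lnot b, F ((f \to d) \to ((c \lor e) \lor d)).
F ((f \to d) \to ((c \lor e) \lor d)): α-rule — add T (f \to d), F ((c \lor e) \lor d).
F ((c \lor e) \lor d): α-rule — add F (c \lor e), F d.
F (c \lor e): α-rule — add F c, F e.
T (f \to d): β-rule — branch into F f  //  T d.
  branch 1 (add F f):
    ○ open, literals {b=T, c=F, d=F, e=F, f=F}.
  branch 2 (add T d):
    × closes — contains both d and \lnot d.
1 branch closed, 1 open.
An open branch gives a countermodel: b=T, c=F, d=F, e=F, f=F (unmentioned atoms arbitrary); under it the original formula is false.

Not valid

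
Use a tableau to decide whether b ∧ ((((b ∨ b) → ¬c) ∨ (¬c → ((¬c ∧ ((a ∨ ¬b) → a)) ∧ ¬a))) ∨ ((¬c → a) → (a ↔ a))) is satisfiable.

Satisfiable

Initial set: {(b ∧ ((((b ∨ b) → ¬c) ∨ (¬c → ((¬c ∧ ((a ∨ ¬b) → a)) ∧ ¬a))) ∨ ((¬c → a) → (a ↔ a))))}.
(b ∧ ((((b ∨ b) → ¬c) ∨ (¬c → ((¬c ∧ ((a ∨ ¬b) → a)) ∧ ¬a))) ∨ ((¬c → a) → (a ↔ a)))): α-rule — add b, ((((b ∨ b) → ¬c) ∨ (¬c → ((¬c ∧ ((a ∨ ¬b) → a)) ∧ ¬a))) ∨ ((¬c → a) → (a ↔ a))).
((((b ∨ b) → ¬c) ∨ (¬c → ((¬c ∧ ((a ∨ ¬b) → a)) ∧ ¬a))) ∨ ((¬c → a) → (a ↔ a))): β-rule — branch into (((b ∨ b) → ¬c) ∨ (¬c → ((¬c ∧ ((a ∨ ¬b) → a)) ∧ ¬a)))  //  ((¬c → a) → (a ↔ a)).
  branch 1 (add (((b ∨ b) → ¬c) ∨ (¬c → ((¬c ∧ ((a ∨ ¬b) → a)) ∧ ¬a)))):
    (((b ∨ b) → ¬c) ∨ (¬c → ((¬c ∧ ((a ∨ ¬b) → a)) ∧ ¬a))): β-rule — branch into ((b ∨ b) → ¬c)  //  (¬c → ((¬c ∧ ((a ∨ ¬b) → a)) ∧ ¬a)).
      branch 1.1 (add ((b ∨ b) → ¬c)):
        ((b ∨ b) → ¬c): β-rule — branch into ¬(b ∨ b)  //  ¬c.
          branch 1.1.1 (add ¬(b ∨ b)):
            ¬(b ∨ b): α-rule — add ¬b, ¬b.
            × closes — contains both b and ¬b.
          branch 1.1.2 (add ¬c):
            ○ open, literals {b=true, c=false}.
      branch 1.2 (add (¬c → ((¬c ∧ ((a ∨ ¬b) → a)) ∧ ¬a))):
        (¬c → ((¬c ∧ ((a ∨ ¬b) → a)) ∧ ¬a)): β-rule — branch into ¬¬c  //  ((¬c ∧ ((a ∨ ¬b) → a)) ∧ ¬a).
          branch 1.2.1 (add ¬¬c):
            ○ open, literals {b=true, c=true}.
          branch 1.2.2 (add ((¬c ∧ ((a ∨ ¬b) → a)) ∧ ¬a)):
            ((¬c ∧ ((a ∨ ¬b) → a)) ∧ ¬a): α-rule — add (¬c ∧ ((a ∨ ¬b) → a)), ¬a.
            (¬c ∧ ((a ∨ ¬b) → a)): α-rule — add ¬c, ((a ∨ ¬b) → a).
            ((a ∨ ¬b) → a): β-rule — branch into ¬(a ∨ ¬b)  //  a.
              branch 1.2.2.1 (add ¬(a ∨ ¬b)):
                ¬(a ∨ ¬b): α-rule — add ¬a, ¬¬b.
                ○ open, literals {a=false, b=true, c=false}.
              branch 1.2.2.2 (add a):
                × closes — contains both a and ¬a.
  branch 2 (add ((¬c → a) → (a ↔ a))):
    ((¬c → a) → (a ↔ a)): β-rule — branch into ¬(¬c → a)  //  (a ↔ a).
      branch 2.1 (add ¬(¬c → a)):
        ¬(¬c → a): α-rule — add ¬c, ¬a.
        ○ open, literals {a=false, b=true, c=false}.
      branch 2.2 (add (a ↔ a)):
        (a ↔ a): β-rule — branch into a, a  //  ¬a, ¬a.
          branch 2.2.1 (add a, a):
            ○ open, literals {a=true, b=true}.
          branch 2.2.2 (add ¬a, ¬a):
            ○ open, literals {a=false, b=true}.
2 branches closed, 6 open.
An open branch gives a satisfying assignment: b=true, c=false.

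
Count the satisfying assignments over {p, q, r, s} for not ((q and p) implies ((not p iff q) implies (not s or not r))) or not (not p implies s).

4

Initial set: {(not ((q and p) implies ((not p iff q) implies (not s or not r))) or not (not p implies s))}.
(not ((q and p) implies ((not p iff q) implies (not s or not r))) or not (not p implies s)): β-rule — branch into not ((q and p) implies ((not p iff q) implies (not s or not r)))  //  not (not p implies s).
  branch 1 (add not ((q and p) implies ((not p iff q) implies (not s or not r)))):
    not ((q and p) implies ((not p iff q) implies (not s or not r))): α-rule — add (q and p), not ((not p iff q) implies (not s or not r)).
    (q and p): α-rule — add q, p.
    not ((not p iff q) implies (not s or not r)): α-rule — add (not p iff q), not (not s or not r).
    not (not s or not r): α-rule — add not not s, not not r.
    (not p iff q): β-rule — branch into not p, q  //  not not p, not q.
      branch 1.1 (add not p, q):
        × closes — contains both p and not p.
      branch 1.2 (add not not p, not q):
        × closes — contains both q and not q.
  branch 2 (add not (not p implies s)):
    not (not p implies s): α-rule — add not p, not s.
    ○ open, literals {p=F, s=F}.
2 branches closed, 1 open.
Each open branch fixes some atoms; the unmentioned ones are free. Counting distinct full assignments: branch {p=F, s=F} (q, r) contributes 4 new. Total: 4.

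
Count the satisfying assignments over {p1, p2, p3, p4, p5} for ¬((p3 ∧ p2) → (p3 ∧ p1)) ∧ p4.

2

Initial set: {(¬((p3 ∧ p2) → (p3 ∧ p1)) ∧ p4)}.
(¬((p3 ∧ p2) → (p3 ∧ p1)) ∧ p4): α-rule — add ¬((p3 ∧ p2) → (p3 ∧ p1)), p4.
¬((p3 ∧ p2) → (p3 ∧ p1)): α-rule — add (p3 ∧ p2), ¬(p3 ∧ p1).
(p3 ∧ p2): α-rule — add p3, p2.
¬(p3 ∧ p1): β-rule — branch into ¬p3  //  ¬p1.
  branch 1 (add ¬p3):
    × closes — contains both p3 and ¬p3.
  branch 2 (add ¬p1):
    ○ open, literals {p1=F, p2=T, p3=T, p4=T}.
1 branch closed, 1 open.
Each open branch fixes some atoms; the unmentioned ones are free. Counting distinct full assignments: branch {p1=F, p2=T, p3=T, p4=T} (p5) contributes 2 new. Total: 2.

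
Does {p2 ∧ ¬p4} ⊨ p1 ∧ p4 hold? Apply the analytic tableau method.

No

Initial set: {(p2 ∧ ¬p4); ¬(p1 ∧ p4)}.
(p2 ∧ ¬p4): α-rule — add p2, ¬p4.
¬(p1 ∧ p4): β-rule — branch into ¬p1  //  ¬p4.
  branch 1 (add ¬p1):
    ○ open, literals {p1=false, p2=true, p4=false}.
  branch 2 (add ¬p4):
    ○ open, literals {p2=true, p4=false}.
0 branches closed, 2 open.
An open branch gives a countermodel: p1=false, p2=true, p4=false (unmentioned atoms arbitrary); the premises hold there but the conclusion fails.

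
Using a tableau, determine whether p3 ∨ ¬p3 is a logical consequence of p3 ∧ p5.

Initial set: {(p3 ∧ p5); ¬(p3 ∨ ¬p3)}.
(p3 ∧ p5): α-rule — add p3, p5.
¬(p3 ∨ ¬p3): α-rule — add ¬p3, ¬¬p3.
× closes — contains both p3 and ¬p3.
All 1 branch closes.
Every branch closed, so the premises entail the conclusion.

Yes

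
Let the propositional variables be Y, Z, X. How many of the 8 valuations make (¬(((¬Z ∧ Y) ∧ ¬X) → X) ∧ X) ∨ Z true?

Initial set: {T ((¬(((¬Z ∧ Y) ∧ ¬X) → X) ∧ X) ∨ Z)}.
T ((¬(((¬Z ∧ Y) ∧ ¬X) → X) ∧ X) ∨ Z): β-rule — branch into T (¬(((¬Z ∧ Y) ∧ ¬X) → X) ∧ X)  //  T Z.
  branch 1 (add T (¬(((¬Z ∧ Y) ∧ ¬X) → X) ∧ X)):
    T (¬(((¬Z ∧ Y) ∧ ¬X) → X) ∧ X): α-rule — add T ¬(((¬Z ∧ Y) ∧ ¬X) → X), T X.
    T ¬(((¬Z ∧ Y) ∧ ¬X) → X): α-rule — add T ((¬Z ∧ Y) ∧ ¬X), F X.
    × closes — contains both X and ¬X.
  branch 2 (add T Z):
    ○ open, literals {Z=true}.
1 branch closed, 1 open.
Each open branch fixes some atoms; the unmentioned ones are free. Counting distinct full assignments: branch {Z=true} (Y, X) contributes 4 new. Total: 4.

4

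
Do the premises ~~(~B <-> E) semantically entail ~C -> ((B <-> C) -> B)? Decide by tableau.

Initial set: {~~(~B <-> E); ~(~C -> ((B <-> C) -> B))}.
~~(~B <-> E): drop double negation, giving (~B <-> E).
~(~C -> ((B <-> C) -> B)): α-rule — add ~C, ~((B <-> C) -> B).
~((B <-> C) -> B): α-rule — add (B <-> C), ~B.
(~B <-> E): β-rule — branch into ~B, E  //  ~~B, ~E.
  branch 1 (add ~B, E):
    (B <-> C): β-rule — branch into B, C  //  ~B, ~C.
      branch 1.1 (add B, C):
        × closes — contains both B and ~B.
      branch 1.2 (add ~B, ~C):
        ○ open, literals {B=F, C=F, E=T}.
  branch 2 (add ~~B, ~E):
    × closes — contains both B and ~B.
2 branches closed, 1 open.
An open branch gives a countermodel: B=F, C=F, E=T (unmentioned atoms arbitrary); the premises hold there but the conclusion fails.

No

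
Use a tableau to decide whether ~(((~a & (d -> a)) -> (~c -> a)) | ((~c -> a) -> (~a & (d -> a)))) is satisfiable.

Initial set: {~(((~a & (d -> a)) -> (~c -> a)) | ((~c -> a) -> (~a & (d -> a))))}.
~(((~a & (d -> a)) -> (~c -> a)) | ((~c -> a) -> (~a & (d -> a)))): α-rule — add ~((~a & (d -> a)) -> (~c -> a)), ~((~c -> a) -> (~a & (d -> a))).
~((~a & (d -> a)) -> (~c -> a)): α-rule — add (~a & (d -> a)), ~(~c -> a).
~((~c -> a) -> (~a & (d -> a))): α-rule — add (~c -> a), ~(~a & (d -> a)).
(~a & (d -> a)): α-rule — add ~a, (d -> a).
~(~c -> a): α-rule — add ~c, ~a.
(~c -> a): β-rule — branch into ~~c  //  a.
  branch 1 (add ~~c):
    × closes — contains both c and ~c.
  branch 2 (add a):
    × closes — contains both a and ~a.
All 2 branches close.
Every branch closed; the formula is unsatisfiable.

Unsatisfiable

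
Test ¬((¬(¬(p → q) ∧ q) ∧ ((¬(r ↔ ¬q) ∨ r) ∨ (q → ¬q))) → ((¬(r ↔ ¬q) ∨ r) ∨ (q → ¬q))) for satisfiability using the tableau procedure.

Unsatisfiable

Initial set: {¬((¬(¬(p → q) ∧ q) ∧ ((¬(r ↔ ¬q) ∨ r) ∨ (q → ¬q))) → ((¬(r ↔ ¬q) ∨ r) ∨ (q → ¬q)))}.
¬((¬(¬(p → q) ∧ q) ∧ ((¬(r ↔ ¬q) ∨ r) ∨ (q → ¬q))) → ((¬(r ↔ ¬q) ∨ r) ∨ (q → ¬q))): α-rule — add (¬(¬(p → q) ∧ q) ∧ ((¬(r ↔ ¬q) ∨ r) ∨ (q → ¬q))), ¬((¬(r ↔ ¬q) ∨ r) ∨ (q → ¬q)).
(¬(¬(p → q) ∧ q) ∧ ((¬(r ↔ ¬q) ∨ r) ∨ (q → ¬q))): α-rule — add ¬(¬(p → q) ∧ q), ((¬(r ↔ ¬q) ∨ r) ∨ (q → ¬q)).
¬((¬(r ↔ ¬q) ∨ r) ∨ (q → ¬q)): α-rule — add ¬(¬(r ↔ ¬q) ∨ r), ¬(q → ¬q).
¬(¬(r ↔ ¬q) ∨ r): α-rule — add ¬¬(r ↔ ¬q), ¬r.
¬(q → ¬q): α-rule — add q, ¬¬q.
¬(¬(p → q) ∧ q): β-rule — branch into ¬¬(p → q)  //  ¬q.
  branch 1 (add ¬¬(p → q)):
    ((¬(r ↔ ¬q) ∨ r) ∨ (q → ¬q)): β-rule — branch into (¬(r ↔ ¬q) ∨ r)  //  (q → ¬q).
      branch 1.1 (add (¬(r ↔ ¬q) ∨ r)):
        ¬¬(r ↔ ¬q): β-rule — branch into r, ¬q  //  ¬r, ¬¬q.
          branch 1.1.1 (add r, ¬q):
            × closes — contains both r and ¬r.
          branch 1.1.2 (add ¬r, ¬¬q):
            ¬¬(p → q): β-rule — branch into ¬p  //  q.
              branch 1.1.2.1 (add ¬p):
                (¬(r ↔ ¬q) ∨ r): β-rule — branch into ¬(r ↔ ¬q)  //  r.
                  branch 1.1.2.1.1 (add ¬(r ↔ ¬q)):
                    ¬(r ↔ ¬q): β-rule — branch into r, ¬¬q  //  ¬r, ¬q.
                      branch 1.1.2.1.1.1 (add r, ¬¬q):
                        × closes — contains both r and ¬r.
                      branch 1.1.2.1.1.2 (add ¬r, ¬q):
                        × closes — contains both q and ¬q.
                  branch 1.1.2.1.2 (add r):
                    × closes — contains both r and ¬r.
              branch 1.1.2.2 (add q):
                (¬(r ↔ ¬q) ∨ r): β-rule — branch into ¬(r ↔ ¬q)  //  r.
                  branch 1.1.2.2.1 (add ¬(r ↔ ¬q)):
                    ¬(r ↔ ¬q): β-rule — branch into r, ¬¬q  //  ¬r, ¬q.
                      branch 1.1.2.2.1.1 (add r, ¬¬q):
                        × closes — contains both r and ¬r.
                      branch 1.1.2.2.1.2 (add ¬r, ¬q):
                        × closes — contains both q and ¬q.
                  branch 1.1.2.2.2 (add r):
                    × closes — contains both r and ¬r.
      branch 1.2 (add (q → ¬q)):
        ¬¬(r ↔ ¬q): β-rule — branch into r, ¬q  //  ¬r, ¬¬q.
          branch 1.2.1 (add r, ¬q):
            × closes — contains both r and ¬r.
          branch 1.2.2 (add ¬r, ¬¬q):
            ¬¬(p → q): β-rule — branch into ¬p  //  q.
              branch 1.2.2.1 (add ¬p):
                (q → ¬q): β-rule — branch into ¬q  //  ¬q.
                  branch 1.2.2.1.1 (add ¬q):
                    × closes — contains both q and ¬q.
                  branch 1.2.2.1.2 (add ¬q):
                    × closes — contains both q and ¬q.
              branch 1.2.2.2 (add q):
                (q → ¬q): β-rule — branch into ¬q  //  ¬q.
                  branch 1.2.2.2.1 (add ¬q):
                    × closes — contains both q and ¬q.
                  branch 1.2.2.2.2 (add ¬q):
                    × closes — contains both q and ¬q.
  branch 2 (add ¬q):
    × closes — contains both q and ¬q.
All 13 branches close.
Every branch closed; the formula is unsatisfiable.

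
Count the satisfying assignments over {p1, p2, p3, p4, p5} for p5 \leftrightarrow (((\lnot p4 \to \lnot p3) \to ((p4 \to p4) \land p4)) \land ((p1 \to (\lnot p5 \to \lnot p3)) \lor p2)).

Initial set: {(p5 \leftrightarrow (((\lnot p4 \to \lnot p3) \to ((p4 \to p4) \land p4)) \land ((p1 \to (\lnot p5 \to \lnot p3)) \lor p2)))}.
(p5 \leftrightarrow (((\lnot p4 \to \lnot p3) \to ((p4 \to p4) \land p4)) \land ((p1 \to (\lnot p5 \to \lnot p3)) \lor p2))): β-rule — branch into p5, (((\lnot p4 \to \lnot p3) \to ((p4 \to p4) \land p4)) \land ((p1 \to (\lnot p5 \to \lnot p3)) \lor p2))  //  \lnot p5, \lnot (((\lnot p4 \to \lnot p3) \to ((p4 \to p4) \land p4)) \land ((p1 \to (\lnot p5 \to \lnot p3)) \lor p2)).
  branch 1 (add p5, (((\lnot p4 \to \lnot p3) \to ((p4 \to p4) \land p4)) \land ((p1 \to (\lnot p5 \to \lnot p3)) \lor p2))):
    (((\lnot p4 \to \lnot p3) \to ((p4 \to p4) \land p4)) \land ((p1 \to (\lnot p5 \to \lnot p3)) \lor p2)): α-rule — add ((\lnot p4 \to \lnot p3) \to ((p4 \to p4) \land p4)), ((p1 \to (\lnot p5 \to \lnot p3)) \lor p2).
    ((\lnot p4 \to \lnot p3) \to ((p4 \to p4) \land p4)): β-rule — branch into \lnot (\lnot p4 \to \lnot p3)  //  ((p4 \to p4) \land p4).
      branch 1.1 (add \lnot (\lnot p4 \to \lnot p3)):
        \lnot (\lnot p4 \to \lnot p3): α-rule — add \lnot p4, \lnot \lnot p3.
        ((p1 \to (\lnot p5 \to \lnot p3)) \lor p2): β-rule — branch into (p1 \to (\lnot p5 \to \lnot p3))  //  p2.
          branch 1.1.1 (add (p1 \to (\lnot p5 \to \lnot p3))):
            (p1 \to (\lnot p5 \to \lnot p3)): β-rule — branch into \lnot p1  //  (\lnot p5 \to \lnot p3).
              branch 1.1.1.1 (add \lnot p1):
                ○ open, literals {p1=0, p3=1, p4=0, p5=1}.
              branch 1.1.1.2 (add (\lnot p5 \to \lnot p3)):
                (\lnot p5 \to \lnot p3): β-rule — branch into \lnot \lnot p5  //  \lnot p3.
                  branch 1.1.1.2.1 (add \lnot \lnot p5):
                    ○ open, literals {p3=1, p4=0, p5=1}.
                  branch 1.1.1.2.2 (add \lnot p3):
                    × closes — contains both p3 and \lnot p3.
          branch 1.1.2 (add p2):
            ○ open, literals {p2=1, p3=1, p4=0, p5=1}.
      branch 1.2 (add ((p4 \to p4) \land p4)):
        ((p4 \to p4) \land p4): α-rule — add (p4 \to p4), p4.
        ((p1 \to (\lnot p5 \to \lnot p3)) \lor p2): β-rule — branch into (p1 \to (\lnot p5 \to \lnot p3))  //  p2.
          branch 1.2.1 (add (p1 \to (\lnot p5 \to \lnot p3))):
            (p4 \to p4): β-rule — branch into \lnot p4  //  p4.
              branch 1.2.1.1 (add \lnot p4):
                × closes — contains both p4 and \lnot p4.
              branch 1.2.1.2 (add p4):
                (p1 \to (\lnot p5 \to \lnot p3)): β-rule — branch into \lnot p1  //  (\lnot p5 \to \lnot p3).
                  branch 1.2.1.2.1 (add \lnot p1):
                    ○ open, literals {p1=0, p4=1, p5=1}.
                  branch 1.2.1.2.2 (add (\lnot p5 \to \lnot p3)):
                    (\lnot p5 \to \lnot p3): β-rule — branch into \lnot \lnot p5  //  \lnot p3.
                      branch 1.2.1.2.2.1 (add \lnot \lnot p5):
                        ○ open, literals {p4=1, p5=1}.
                      branch 1.2.1.2.2.2 (add \lnot p3):
                        ○ open, literals {p3=0, p4=1, p5=1}.
          branch 1.2.2 (add p2):
            (p4 \to p4): β-rule — branch into \lnot p4  //  p4.
              branch 1.2.2.1 (add \lnot p4):
                × closes — contains both p4 and \lnot p4.
              branch 1.2.2.2 (add p4):
                ○ open, literals {p2=1, p4=1, p5=1}.
  branch 2 (add \lnot p5, \lnot (((\lnot p4 \to \lnot p3) \to ((p4 \to p4) \land p4)) \land ((p1 \to (\lnot p5 \to \lnot p3)) \lor p2))):
    \lnot (((\lnot p4 \to \lnot p3) \to ((p4 \to p4) \land p4)) \land ((p1 \to (\lnot p5 \to \lnot p3)) \lor p2)): β-rule — branch into \lnot ((\lnot p4 \to \lnot p3) \to ((p4 \to p4) \land p4))  //  \lnot ((p1 \to (\lnot p5 \to \lnot p3)) \lor p2).
      branch 2.1 (add \lnot ((\lnot p4 \to \lnot p3) \to ((p4 \to p4) \land p4))):
        \lnot ((\lnot p4 \to \lnot p3) \to ((p4 \to p4) \land p4)): α-rule — add (\lnot p4 \to \lnot p3), \lnot ((p4 \to p4) \land p4).
        (\lnot p4 \to \lnot p3): β-rule — branch into \lnot \lnot p4  //  \lnot p3.
          branch 2.1.1 (add \lnot \lnot p4):
            \lnot ((p4 \to p4) \land p4): β-rule — branch into \lnot (p4 \to p4)  //  \lnot p4.
              branch 2.1.1.1 (add \lnot (p4 \to p4)):
                \lnot (p4 \to p4): α-rule — add p4, \lnot p4.
                × closes — contains both p4 and \lnot p4.
              branch 2.1.1.2 (add \lnot p4):
                × closes — contains both p4 and \lnot p4.
          branch 2.1.2 (add \lnot p3):
            \lnot ((p4 \to p4) \land p4): β-rule — branch into \lnot (p4 \to p4)  //  \lnot p4.
              branch 2.1.2.1 (add \lnot (p4 \to p4)):
                \lnot (p4 \to p4): α-rule — add p4, \lnot p4.
                × closes — contains both p4 and \lnot p4.
              branch 2.1.2.2 (add \lnot p4):
                ○ open, literals {p3=0, p4=0, p5=0}.
      branch 2.2 (add \lnot ((p1 \to (\lnot p5 \to \lnot p3)) \lor p2)):
        \lnot ((p1 \to (\lnot p5 \to \lnot p3)) \lor p2): α-rule — add \lnot (p1 \to (\lnot p5 \to \lnot p3)), \lnot p2.
        \lnot (p1 \to (\lnot p5 \to \lnot p3)): α-rule — add p1, \lnot (\lnot p5 \to \lnot p3).
        \lnot (\lnot p5 \to \lnot p3): α-rule — add \lnot p5, \lnot \lnot p3.
        ○ open, literals {p1=1, p2=0, p3=1, p5=0}.
6 branches closed, 9 open.
Each open branch fixes some atoms; the unmentioned ones are free. Counting distinct full assignments: branch {p1=0, p3=1, p4=0, p5=1} (p2) contributes 2 new; branch {p3=1, p4=0, p5=1} (p1, p2) contributes 2 new; branch {p2=1, p3=1, p4=0, p5=1} (p1) contributes 0 new; branch {p1=0, p4=1, p5=1} (p2, p3) contributes 4 new; branch {p4=1, p5=1} (p1, p2, p3) contributes 4 new; branch {p3=0, p4=1, p5=1} (p1, p2) contributes 0 new; branch {p2=1, p4=1, p5=1} (p1, p3) contributes 0 new; branch {p3=0, p4=0, p5=0} (p1, p2) contributes 4 new; branch {p1=1, p2=0, p3=1, p5=0} (p4) contributes 2 new. Total: 18.

18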